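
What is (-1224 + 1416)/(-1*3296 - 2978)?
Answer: -96/3137 ≈ -0.030602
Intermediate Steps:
(-1224 + 1416)/(-1*3296 - 2978) = 192/(-3296 - 2978) = 192/(-6274) = 192*(-1/6274) = -96/3137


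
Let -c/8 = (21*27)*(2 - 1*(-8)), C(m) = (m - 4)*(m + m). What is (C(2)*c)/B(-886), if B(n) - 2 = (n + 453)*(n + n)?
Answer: 181440/383639 ≈ 0.47294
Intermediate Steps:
B(n) = 2 + 2*n*(453 + n) (B(n) = 2 + (n + 453)*(n + n) = 2 + (453 + n)*(2*n) = 2 + 2*n*(453 + n))
C(m) = 2*m*(-4 + m) (C(m) = (-4 + m)*(2*m) = 2*m*(-4 + m))
c = -45360 (c = -8*21*27*(2 - 1*(-8)) = -4536*(2 + 8) = -4536*10 = -8*5670 = -45360)
(C(2)*c)/B(-886) = ((2*2*(-4 + 2))*(-45360))/(2 + 2*(-886)² + 906*(-886)) = ((2*2*(-2))*(-45360))/(2 + 2*784996 - 802716) = (-8*(-45360))/(2 + 1569992 - 802716) = 362880/767278 = 362880*(1/767278) = 181440/383639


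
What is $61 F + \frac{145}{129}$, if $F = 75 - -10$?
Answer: $\frac{669010}{129} \approx 5186.1$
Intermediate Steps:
$F = 85$ ($F = 75 + 10 = 85$)
$61 F + \frac{145}{129} = 61 \cdot 85 + \frac{145}{129} = 5185 + 145 \cdot \frac{1}{129} = 5185 + \frac{145}{129} = \frac{669010}{129}$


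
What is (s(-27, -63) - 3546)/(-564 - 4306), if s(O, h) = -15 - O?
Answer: 1767/2435 ≈ 0.72567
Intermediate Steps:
(s(-27, -63) - 3546)/(-564 - 4306) = ((-15 - 1*(-27)) - 3546)/(-564 - 4306) = ((-15 + 27) - 3546)/(-4870) = (12 - 3546)*(-1/4870) = -3534*(-1/4870) = 1767/2435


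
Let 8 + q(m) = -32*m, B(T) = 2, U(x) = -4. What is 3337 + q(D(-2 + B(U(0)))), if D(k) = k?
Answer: 3329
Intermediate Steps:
q(m) = -8 - 32*m
3337 + q(D(-2 + B(U(0)))) = 3337 + (-8 - 32*(-2 + 2)) = 3337 + (-8 - 32*0) = 3337 + (-8 + 0) = 3337 - 8 = 3329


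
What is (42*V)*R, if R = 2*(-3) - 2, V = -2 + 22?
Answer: -6720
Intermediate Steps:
V = 20
R = -8 (R = -6 - 2 = -8)
(42*V)*R = (42*20)*(-8) = 840*(-8) = -6720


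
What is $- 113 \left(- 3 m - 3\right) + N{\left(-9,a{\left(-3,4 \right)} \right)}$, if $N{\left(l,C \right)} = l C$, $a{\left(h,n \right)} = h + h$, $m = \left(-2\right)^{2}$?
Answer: $1749$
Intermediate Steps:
$m = 4$
$a{\left(h,n \right)} = 2 h$
$N{\left(l,C \right)} = C l$
$- 113 \left(- 3 m - 3\right) + N{\left(-9,a{\left(-3,4 \right)} \right)} = - 113 \left(\left(-3\right) 4 - 3\right) + 2 \left(-3\right) \left(-9\right) = - 113 \left(-12 - 3\right) - -54 = \left(-113\right) \left(-15\right) + 54 = 1695 + 54 = 1749$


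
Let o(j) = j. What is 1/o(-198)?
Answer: -1/198 ≈ -0.0050505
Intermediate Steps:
1/o(-198) = 1/(-198) = -1/198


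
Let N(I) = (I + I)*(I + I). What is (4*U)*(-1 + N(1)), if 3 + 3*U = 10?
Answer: 28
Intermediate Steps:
N(I) = 4*I² (N(I) = (2*I)*(2*I) = 4*I²)
U = 7/3 (U = -1 + (⅓)*10 = -1 + 10/3 = 7/3 ≈ 2.3333)
(4*U)*(-1 + N(1)) = (4*(7/3))*(-1 + 4*1²) = 28*(-1 + 4*1)/3 = 28*(-1 + 4)/3 = (28/3)*3 = 28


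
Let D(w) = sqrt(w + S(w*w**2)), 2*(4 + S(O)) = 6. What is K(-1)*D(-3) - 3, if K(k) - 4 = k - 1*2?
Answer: -3 + 2*I ≈ -3.0 + 2.0*I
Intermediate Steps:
K(k) = 2 + k (K(k) = 4 + (k - 1*2) = 4 + (k - 2) = 4 + (-2 + k) = 2 + k)
S(O) = -1 (S(O) = -4 + (1/2)*6 = -4 + 3 = -1)
D(w) = sqrt(-1 + w) (D(w) = sqrt(w - 1) = sqrt(-1 + w))
K(-1)*D(-3) - 3 = (2 - 1)*sqrt(-1 - 3) - 3 = 1*sqrt(-4) - 3 = 1*(2*I) - 3 = 2*I - 3 = -3 + 2*I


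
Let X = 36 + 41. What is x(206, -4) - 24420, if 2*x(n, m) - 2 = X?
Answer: -48761/2 ≈ -24381.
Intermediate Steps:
X = 77
x(n, m) = 79/2 (x(n, m) = 1 + (½)*77 = 1 + 77/2 = 79/2)
x(206, -4) - 24420 = 79/2 - 24420 = -48761/2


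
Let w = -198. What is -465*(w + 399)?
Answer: -93465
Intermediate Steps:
-465*(w + 399) = -465*(-198 + 399) = -465*201 = -93465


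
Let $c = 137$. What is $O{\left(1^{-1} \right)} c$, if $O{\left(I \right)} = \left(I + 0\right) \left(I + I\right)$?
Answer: $274$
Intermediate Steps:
$O{\left(I \right)} = 2 I^{2}$ ($O{\left(I \right)} = I 2 I = 2 I^{2}$)
$O{\left(1^{-1} \right)} c = 2 \left(1^{-1}\right)^{2} \cdot 137 = 2 \cdot 1^{2} \cdot 137 = 2 \cdot 1 \cdot 137 = 2 \cdot 137 = 274$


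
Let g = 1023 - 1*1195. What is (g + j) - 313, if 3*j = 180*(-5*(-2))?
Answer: 115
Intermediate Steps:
g = -172 (g = 1023 - 1195 = -172)
j = 600 (j = (180*(-5*(-2)))/3 = (180*10)/3 = (⅓)*1800 = 600)
(g + j) - 313 = (-172 + 600) - 313 = 428 - 313 = 115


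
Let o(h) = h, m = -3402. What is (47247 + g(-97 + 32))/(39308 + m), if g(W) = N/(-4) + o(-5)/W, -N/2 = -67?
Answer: 1227553/933556 ≈ 1.3149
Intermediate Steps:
N = 134 (N = -2*(-67) = 134)
g(W) = -67/2 - 5/W (g(W) = 134/(-4) - 5/W = 134*(-¼) - 5/W = -67/2 - 5/W)
(47247 + g(-97 + 32))/(39308 + m) = (47247 + (-67/2 - 5/(-97 + 32)))/(39308 - 3402) = (47247 + (-67/2 - 5/(-65)))/35906 = (47247 + (-67/2 - 5*(-1/65)))*(1/35906) = (47247 + (-67/2 + 1/13))*(1/35906) = (47247 - 869/26)*(1/35906) = (1227553/26)*(1/35906) = 1227553/933556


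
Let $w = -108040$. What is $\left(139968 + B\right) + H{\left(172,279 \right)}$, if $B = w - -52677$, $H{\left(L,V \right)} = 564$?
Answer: $85169$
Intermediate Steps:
$B = -55363$ ($B = -108040 - -52677 = -108040 + 52677 = -55363$)
$\left(139968 + B\right) + H{\left(172,279 \right)} = \left(139968 - 55363\right) + 564 = 84605 + 564 = 85169$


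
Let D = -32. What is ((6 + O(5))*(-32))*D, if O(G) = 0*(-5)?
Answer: 6144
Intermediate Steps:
O(G) = 0
((6 + O(5))*(-32))*D = ((6 + 0)*(-32))*(-32) = (6*(-32))*(-32) = -192*(-32) = 6144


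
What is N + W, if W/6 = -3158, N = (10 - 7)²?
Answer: -18939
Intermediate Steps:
N = 9 (N = 3² = 9)
W = -18948 (W = 6*(-3158) = -18948)
N + W = 9 - 18948 = -18939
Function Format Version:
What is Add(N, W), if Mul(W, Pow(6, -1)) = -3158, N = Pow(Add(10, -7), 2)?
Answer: -18939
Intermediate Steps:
N = 9 (N = Pow(3, 2) = 9)
W = -18948 (W = Mul(6, -3158) = -18948)
Add(N, W) = Add(9, -18948) = -18939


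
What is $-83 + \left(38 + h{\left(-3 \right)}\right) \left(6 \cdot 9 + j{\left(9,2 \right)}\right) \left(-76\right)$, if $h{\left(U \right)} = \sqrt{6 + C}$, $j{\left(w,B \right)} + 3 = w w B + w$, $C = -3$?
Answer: $-641219 - 16872 \sqrt{3} \approx -6.7044 \cdot 10^{5}$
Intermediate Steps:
$j{\left(w,B \right)} = -3 + w + B w^{2}$ ($j{\left(w,B \right)} = -3 + \left(w w B + w\right) = -3 + \left(w^{2} B + w\right) = -3 + \left(B w^{2} + w\right) = -3 + \left(w + B w^{2}\right) = -3 + w + B w^{2}$)
$h{\left(U \right)} = \sqrt{3}$ ($h{\left(U \right)} = \sqrt{6 - 3} = \sqrt{3}$)
$-83 + \left(38 + h{\left(-3 \right)}\right) \left(6 \cdot 9 + j{\left(9,2 \right)}\right) \left(-76\right) = -83 + \left(38 + \sqrt{3}\right) \left(6 \cdot 9 + \left(-3 + 9 + 2 \cdot 9^{2}\right)\right) \left(-76\right) = -83 + \left(38 + \sqrt{3}\right) \left(54 + \left(-3 + 9 + 2 \cdot 81\right)\right) \left(-76\right) = -83 + \left(38 + \sqrt{3}\right) \left(54 + \left(-3 + 9 + 162\right)\right) \left(-76\right) = -83 + \left(38 + \sqrt{3}\right) \left(54 + 168\right) \left(-76\right) = -83 + \left(38 + \sqrt{3}\right) 222 \left(-76\right) = -83 + \left(8436 + 222 \sqrt{3}\right) \left(-76\right) = -83 - \left(641136 + 16872 \sqrt{3}\right) = -641219 - 16872 \sqrt{3}$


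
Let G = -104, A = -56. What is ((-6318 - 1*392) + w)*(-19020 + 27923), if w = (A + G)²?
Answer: 168177670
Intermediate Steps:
w = 25600 (w = (-56 - 104)² = (-160)² = 25600)
((-6318 - 1*392) + w)*(-19020 + 27923) = ((-6318 - 1*392) + 25600)*(-19020 + 27923) = ((-6318 - 392) + 25600)*8903 = (-6710 + 25600)*8903 = 18890*8903 = 168177670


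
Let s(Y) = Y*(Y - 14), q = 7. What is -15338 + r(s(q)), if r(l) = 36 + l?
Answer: -15351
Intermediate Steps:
s(Y) = Y*(-14 + Y)
-15338 + r(s(q)) = -15338 + (36 + 7*(-14 + 7)) = -15338 + (36 + 7*(-7)) = -15338 + (36 - 49) = -15338 - 13 = -15351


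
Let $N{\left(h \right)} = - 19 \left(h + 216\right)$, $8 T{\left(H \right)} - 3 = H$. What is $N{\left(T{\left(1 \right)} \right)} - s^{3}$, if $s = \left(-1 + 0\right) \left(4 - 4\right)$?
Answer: $- \frac{8227}{2} \approx -4113.5$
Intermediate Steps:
$T{\left(H \right)} = \frac{3}{8} + \frac{H}{8}$
$s = 0$ ($s = - (4 - 4) = \left(-1\right) 0 = 0$)
$N{\left(h \right)} = -4104 - 19 h$ ($N{\left(h \right)} = - 19 \left(216 + h\right) = -4104 - 19 h$)
$N{\left(T{\left(1 \right)} \right)} - s^{3} = \left(-4104 - 19 \left(\frac{3}{8} + \frac{1}{8} \cdot 1\right)\right) - 0^{3} = \left(-4104 - 19 \left(\frac{3}{8} + \frac{1}{8}\right)\right) - 0 = \left(-4104 - \frac{19}{2}\right) + 0 = - \frac{8227}{2} + 0 = - \frac{8227}{2}$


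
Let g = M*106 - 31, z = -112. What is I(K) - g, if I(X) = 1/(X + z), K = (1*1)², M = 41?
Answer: -478966/111 ≈ -4315.0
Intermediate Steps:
g = 4315 (g = 41*106 - 31 = 4346 - 31 = 4315)
K = 1 (K = 1² = 1)
I(X) = 1/(-112 + X) (I(X) = 1/(X - 112) = 1/(-112 + X))
I(K) - g = 1/(-112 + 1) - 1*4315 = 1/(-111) - 4315 = -1/111 - 4315 = -478966/111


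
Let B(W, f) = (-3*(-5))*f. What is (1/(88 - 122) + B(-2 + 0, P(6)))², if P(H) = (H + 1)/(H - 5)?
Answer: 12737761/1156 ≈ 11019.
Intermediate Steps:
P(H) = (1 + H)/(-5 + H)
B(W, f) = 15*f
(1/(88 - 122) + B(-2 + 0, P(6)))² = (1/(88 - 122) + 15*((1 + 6)/(-5 + 6)))² = (1/(-34) + 15*(7/1))² = (-1/34 + 15*(1*7))² = (-1/34 + 15*7)² = (-1/34 + 105)² = (3569/34)² = 12737761/1156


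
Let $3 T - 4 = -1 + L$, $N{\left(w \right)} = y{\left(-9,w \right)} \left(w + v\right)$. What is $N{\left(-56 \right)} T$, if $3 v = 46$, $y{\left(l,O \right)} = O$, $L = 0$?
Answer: $\frac{6832}{3} \approx 2277.3$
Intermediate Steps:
$v = \frac{46}{3}$ ($v = \frac{1}{3} \cdot 46 = \frac{46}{3} \approx 15.333$)
$N{\left(w \right)} = w \left(\frac{46}{3} + w\right)$ ($N{\left(w \right)} = w \left(w + \frac{46}{3}\right) = w \left(\frac{46}{3} + w\right)$)
$T = 1$ ($T = \frac{4}{3} + \frac{-1 + 0}{3} = \frac{4}{3} + \frac{1}{3} \left(-1\right) = \frac{4}{3} - \frac{1}{3} = 1$)
$N{\left(-56 \right)} T = \frac{1}{3} \left(-56\right) \left(46 + 3 \left(-56\right)\right) 1 = \frac{1}{3} \left(-56\right) \left(46 - 168\right) 1 = \frac{1}{3} \left(-56\right) \left(-122\right) 1 = \frac{6832}{3} \cdot 1 = \frac{6832}{3}$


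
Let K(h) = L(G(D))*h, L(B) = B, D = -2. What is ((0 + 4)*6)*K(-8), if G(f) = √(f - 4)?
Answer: -192*I*√6 ≈ -470.3*I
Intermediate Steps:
G(f) = √(-4 + f)
K(h) = I*h*√6 (K(h) = √(-4 - 2)*h = √(-6)*h = (I*√6)*h = I*h*√6)
((0 + 4)*6)*K(-8) = ((0 + 4)*6)*(I*(-8)*√6) = (4*6)*(-8*I*√6) = 24*(-8*I*√6) = -192*I*√6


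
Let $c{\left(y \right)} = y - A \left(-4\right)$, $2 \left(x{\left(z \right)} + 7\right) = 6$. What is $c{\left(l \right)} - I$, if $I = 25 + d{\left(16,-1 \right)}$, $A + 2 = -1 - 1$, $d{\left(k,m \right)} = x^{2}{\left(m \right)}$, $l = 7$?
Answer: $-50$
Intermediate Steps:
$x{\left(z \right)} = -4$ ($x{\left(z \right)} = -7 + \frac{1}{2} \cdot 6 = -7 + 3 = -4$)
$d{\left(k,m \right)} = 16$ ($d{\left(k,m \right)} = \left(-4\right)^{2} = 16$)
$A = -4$ ($A = -2 - 2 = -4$)
$c{\left(y \right)} = -16 + y$ ($c{\left(y \right)} = y - \left(-4\right) \left(-4\right) = y - 16 = -16 + y$)
$I = 41$ ($I = 25 + 16 = 41$)
$c{\left(l \right)} - I = \left(-16 + 7\right) - 41 = -9 - 41 = -50$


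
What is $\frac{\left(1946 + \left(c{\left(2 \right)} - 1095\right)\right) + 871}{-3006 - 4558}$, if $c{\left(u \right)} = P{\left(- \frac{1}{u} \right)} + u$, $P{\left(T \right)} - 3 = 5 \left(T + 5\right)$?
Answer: $- \frac{3499}{15128} \approx -0.23129$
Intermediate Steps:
$P{\left(T \right)} = 28 + 5 T$ ($P{\left(T \right)} = 3 + 5 \left(T + 5\right) = 3 + 5 \left(5 + T\right) = 3 + \left(25 + 5 T\right) = 28 + 5 T$)
$c{\left(u \right)} = 28 + u - \frac{5}{u}$ ($c{\left(u \right)} = \left(28 + 5 \left(- \frac{1}{u}\right)\right) + u = \left(28 - \frac{5}{u}\right) + u = 28 + u - \frac{5}{u}$)
$\frac{\left(1946 + \left(c{\left(2 \right)} - 1095\right)\right) + 871}{-3006 - 4558} = \frac{\left(1946 + \left(\left(28 + 2 - \frac{5}{2}\right) - 1095\right)\right) + 871}{-3006 - 4558} = \frac{\left(1946 + \left(\left(28 + 2 - \frac{5}{2}\right) - 1095\right)\right) + 871}{-7564} = \left(\left(1946 + \left(\left(28 + 2 - \frac{5}{2}\right) - 1095\right)\right) + 871\right) \left(- \frac{1}{7564}\right) = \left(\left(1946 + \left(\frac{55}{2} - 1095\right)\right) + 871\right) \left(- \frac{1}{7564}\right) = \left(\left(1946 - \frac{2135}{2}\right) + 871\right) \left(- \frac{1}{7564}\right) = \left(\frac{1757}{2} + 871\right) \left(- \frac{1}{7564}\right) = \frac{3499}{2} \left(- \frac{1}{7564}\right) = - \frac{3499}{15128}$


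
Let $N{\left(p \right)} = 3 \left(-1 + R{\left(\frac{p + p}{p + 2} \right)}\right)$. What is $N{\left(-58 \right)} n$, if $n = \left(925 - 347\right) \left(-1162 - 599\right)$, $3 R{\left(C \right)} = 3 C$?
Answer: $- \frac{22901805}{7} \approx -3.2717 \cdot 10^{6}$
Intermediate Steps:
$R{\left(C \right)} = C$ ($R{\left(C \right)} = \frac{3 C}{3} = C$)
$N{\left(p \right)} = -3 + \frac{6 p}{2 + p}$ ($N{\left(p \right)} = 3 \left(-1 + \frac{p + p}{p + 2}\right) = 3 \left(-1 + \frac{2 p}{2 + p}\right) = -3 + \frac{6 p}{2 + p}$)
$n = -1017858$ ($n = 578 \left(-1761\right) = -1017858$)
$N{\left(-58 \right)} n = \frac{3 \left(-2 - 58\right)}{2 - 58} \left(-1017858\right) = 3 \frac{1}{-56} \left(-60\right) \left(-1017858\right) = 3 \left(- \frac{1}{56}\right) \left(-60\right) \left(-1017858\right) = \frac{45}{14} \left(-1017858\right) = - \frac{22901805}{7}$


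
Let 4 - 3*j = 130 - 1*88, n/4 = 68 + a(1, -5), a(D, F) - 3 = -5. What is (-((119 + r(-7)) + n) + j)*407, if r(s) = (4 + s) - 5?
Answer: -473341/3 ≈ -1.5778e+5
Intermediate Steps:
a(D, F) = -2 (a(D, F) = 3 - 5 = -2)
r(s) = -1 + s
n = 264 (n = 4*(68 - 2) = 4*66 = 264)
j = -38/3 (j = 4/3 - (130 - 1*88)/3 = 4/3 - (130 - 88)/3 = 4/3 - 1/3*42 = 4/3 - 14 = -38/3 ≈ -12.667)
(-((119 + r(-7)) + n) + j)*407 = (-((119 + (-1 - 7)) + 264) - 38/3)*407 = (-((119 - 8) + 264) - 38/3)*407 = (-(111 + 264) - 38/3)*407 = (-1*375 - 38/3)*407 = (-375 - 38/3)*407 = -1163/3*407 = -473341/3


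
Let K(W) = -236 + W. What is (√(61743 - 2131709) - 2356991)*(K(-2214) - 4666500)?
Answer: 11004673129450 - 4668950*I*√2069966 ≈ 1.1005e+13 - 6.7174e+9*I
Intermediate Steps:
(√(61743 - 2131709) - 2356991)*(K(-2214) - 4666500) = (√(61743 - 2131709) - 2356991)*((-236 - 2214) - 4666500) = (√(-2069966) - 2356991)*(-2450 - 4666500) = (I*√2069966 - 2356991)*(-4668950) = (-2356991 + I*√2069966)*(-4668950) = 11004673129450 - 4668950*I*√2069966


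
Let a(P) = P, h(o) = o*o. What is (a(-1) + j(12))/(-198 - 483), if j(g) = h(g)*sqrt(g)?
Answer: 1/681 - 96*sqrt(3)/227 ≈ -0.73103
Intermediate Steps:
h(o) = o**2
j(g) = g**(5/2) (j(g) = g**2*sqrt(g) = g**(5/2))
(a(-1) + j(12))/(-198 - 483) = (-1 + 12**(5/2))/(-198 - 483) = (-1 + 288*sqrt(3))/(-681) = (-1 + 288*sqrt(3))*(-1/681) = 1/681 - 96*sqrt(3)/227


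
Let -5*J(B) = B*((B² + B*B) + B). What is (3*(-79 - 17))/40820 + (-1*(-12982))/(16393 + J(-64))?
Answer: 619051246/6145012185 ≈ 0.10074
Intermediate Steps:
J(B) = -B*(B + 2*B²)/5 (J(B) = -B*((B² + B*B) + B)/5 = -B*((B² + B²) + B)/5 = -B*(2*B² + B)/5 = -B*(B + 2*B²)/5)
(3*(-79 - 17))/40820 + (-1*(-12982))/(16393 + J(-64)) = (3*(-79 - 17))/40820 + (-1*(-12982))/(16393 + (⅕)*(-64)²*(-1 - 2*(-64))) = (3*(-96))*(1/40820) + 12982/(16393 + (⅕)*4096*(-1 + 128)) = -288*1/40820 + 12982/(16393 + (⅕)*4096*127) = -72/10205 + 12982/(16393 + 520192/5) = -72/10205 + 12982/(602157/5) = -72/10205 + 12982*(5/602157) = -72/10205 + 64910/602157 = 619051246/6145012185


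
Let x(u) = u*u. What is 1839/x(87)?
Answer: 613/2523 ≈ 0.24296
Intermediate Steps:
x(u) = u²
1839/x(87) = 1839/(87²) = 1839/7569 = 1839*(1/7569) = 613/2523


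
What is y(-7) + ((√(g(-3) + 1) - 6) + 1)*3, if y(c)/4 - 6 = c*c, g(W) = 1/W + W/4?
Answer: 205 + I*√3/2 ≈ 205.0 + 0.86602*I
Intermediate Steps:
g(W) = 1/W + W/4 (g(W) = 1/W + W*(¼) = 1/W + W/4)
y(c) = 24 + 4*c² (y(c) = 24 + 4*(c*c) = 24 + 4*c²)
y(-7) + ((√(g(-3) + 1) - 6) + 1)*3 = (24 + 4*(-7)²) + ((√((1/(-3) + (¼)*(-3)) + 1) - 6) + 1)*3 = (24 + 4*49) + ((√((-⅓ - ¾) + 1) - 6) + 1)*3 = (24 + 196) + ((√(-13/12 + 1) - 6) + 1)*3 = 220 + ((√(-1/12) - 6) + 1)*3 = 220 + ((I*√3/6 - 6) + 1)*3 = 220 + ((-6 + I*√3/6) + 1)*3 = 220 + (-5 + I*√3/6)*3 = 220 + (-15 + I*√3/2) = 205 + I*√3/2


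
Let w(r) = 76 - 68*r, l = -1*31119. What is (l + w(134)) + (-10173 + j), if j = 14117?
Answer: -36211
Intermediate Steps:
l = -31119
w(r) = 76 - 68*r
(l + w(134)) + (-10173 + j) = (-31119 + (76 - 68*134)) + (-10173 + 14117) = (-31119 + (76 - 9112)) + 3944 = (-31119 - 9036) + 3944 = -40155 + 3944 = -36211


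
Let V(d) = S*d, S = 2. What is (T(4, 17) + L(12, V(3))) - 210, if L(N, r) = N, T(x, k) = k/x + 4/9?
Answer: -6959/36 ≈ -193.31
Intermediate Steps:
V(d) = 2*d
T(x, k) = 4/9 + k/x (T(x, k) = k/x + 4*(⅑) = k/x + 4/9 = 4/9 + k/x)
(T(4, 17) + L(12, V(3))) - 210 = ((4/9 + 17/4) + 12) - 210 = (169/36 + 12) - 210 = 601/36 - 210 = -6959/36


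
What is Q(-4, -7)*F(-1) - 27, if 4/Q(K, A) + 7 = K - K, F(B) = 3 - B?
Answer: -205/7 ≈ -29.286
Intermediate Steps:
Q(K, A) = -4/7 (Q(K, A) = 4/(-7 + (K - K)) = 4/(-7 + 0) = 4/(-7) = 4*(-1/7) = -4/7)
Q(-4, -7)*F(-1) - 27 = -4*(3 - 1*(-1))/7 - 27 = -4*(3 + 1)/7 - 27 = -4/7*4 - 27 = -16/7 - 27 = -205/7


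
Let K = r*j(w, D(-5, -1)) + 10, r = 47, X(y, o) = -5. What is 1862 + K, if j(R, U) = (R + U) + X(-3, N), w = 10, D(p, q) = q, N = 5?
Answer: 2060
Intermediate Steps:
j(R, U) = -5 + R + U (j(R, U) = (R + U) - 5 = -5 + R + U)
K = 198 (K = 47*(-5 + 10 - 1) + 10 = 47*4 + 10 = 188 + 10 = 198)
1862 + K = 1862 + 198 = 2060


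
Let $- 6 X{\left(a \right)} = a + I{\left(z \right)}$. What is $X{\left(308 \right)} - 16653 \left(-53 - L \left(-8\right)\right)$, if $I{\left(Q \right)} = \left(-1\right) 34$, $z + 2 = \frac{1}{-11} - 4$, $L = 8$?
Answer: $- \frac{549686}{3} \approx -1.8323 \cdot 10^{5}$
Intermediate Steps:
$z = - \frac{67}{11}$ ($z = -2 + \left(\frac{1}{-11} - 4\right) = -2 - \frac{45}{11} = - \frac{67}{11} \approx -6.0909$)
$I{\left(Q \right)} = -34$
$X{\left(a \right)} = \frac{17}{3} - \frac{a}{6}$ ($X{\left(a \right)} = - \frac{a - 34}{6} = - \frac{-34 + a}{6} = \frac{17}{3} - \frac{a}{6}$)
$X{\left(308 \right)} - 16653 \left(-53 - L \left(-8\right)\right) = \left(\frac{17}{3} - \frac{154}{3}\right) - 16653 \left(-53 - 8 \left(-8\right)\right) = \left(\frac{17}{3} - \frac{154}{3}\right) - 16653 \left(-53 - -64\right) = - \frac{137}{3} - 16653 \left(-53 + 64\right) = - \frac{137}{3} - 16653 \cdot 11 = - \frac{137}{3} - 183183 = - \frac{549686}{3}$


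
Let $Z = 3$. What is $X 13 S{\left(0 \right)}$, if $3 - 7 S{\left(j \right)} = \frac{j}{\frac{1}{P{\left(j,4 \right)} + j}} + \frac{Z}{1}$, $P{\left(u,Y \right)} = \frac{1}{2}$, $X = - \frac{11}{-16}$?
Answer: $0$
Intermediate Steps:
$X = \frac{11}{16}$ ($X = \left(-11\right) \left(- \frac{1}{16}\right) = \frac{11}{16} \approx 0.6875$)
$P{\left(u,Y \right)} = \frac{1}{2}$
$S{\left(j \right)} = - \frac{j \left(\frac{1}{2} + j\right)}{7}$ ($S{\left(j \right)} = \frac{3}{7} - \frac{\frac{j}{\frac{1}{\frac{1}{2} + j}} + \frac{3}{1}}{7} = \frac{3}{7} - \frac{j \left(\frac{1}{2} + j\right) + 3 \cdot 1}{7} = \frac{3}{7} - \frac{j \left(\frac{1}{2} + j\right) + 3}{7} = \frac{3}{7} - \frac{3 + j \left(\frac{1}{2} + j\right)}{7} = \frac{3}{7} - \left(\frac{3}{7} + \frac{j \left(\frac{1}{2} + j\right)}{7}\right) = - \frac{j \left(\frac{1}{2} + j\right)}{7}$)
$X 13 S{\left(0 \right)} = \frac{11}{16} \cdot 13 \cdot \frac{1}{14} \cdot 0 \left(-1 - 0\right) = \frac{143 \cdot \frac{1}{14} \cdot 0 \left(-1 + 0\right)}{16} = \frac{143 \cdot \frac{1}{14} \cdot 0 \left(-1\right)}{16} = \frac{143}{16} \cdot 0 = 0$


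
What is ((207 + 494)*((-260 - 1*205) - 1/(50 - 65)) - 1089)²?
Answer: 24060094301881/225 ≈ 1.0693e+11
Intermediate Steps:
((207 + 494)*((-260 - 1*205) - 1/(50 - 65)) - 1089)² = (701*((-260 - 205) - 1/(-15)) - 1089)² = (701*(-465 - 1/15*(-1)) - 1089)² = (701*(-465 + 1/15) - 1089)² = (701*(-6974/15) - 1089)² = (-4888774/15 - 1089)² = (-4905109/15)² = 24060094301881/225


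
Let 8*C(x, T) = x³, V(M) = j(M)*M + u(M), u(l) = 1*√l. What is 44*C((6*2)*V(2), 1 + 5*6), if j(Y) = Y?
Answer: 836352 + 475200*√2 ≈ 1.5084e+6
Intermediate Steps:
u(l) = √l
V(M) = √M + M² (V(M) = M*M + √M = M² + √M = √M + M²)
C(x, T) = x³/8
44*C((6*2)*V(2), 1 + 5*6) = 44*(((6*2)*(√2 + 2²))³/8) = 44*((12*(√2 + 4))³/8) = 44*((12*(4 + √2))³/8) = 44*((48 + 12*√2)³/8) = 11*(48 + 12*√2)³/2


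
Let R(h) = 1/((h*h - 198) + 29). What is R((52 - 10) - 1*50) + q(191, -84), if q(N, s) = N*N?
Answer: 3830504/105 ≈ 36481.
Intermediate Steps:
q(N, s) = N²
R(h) = 1/(-169 + h²) (R(h) = 1/((h² - 198) + 29) = 1/((-198 + h²) + 29) = 1/(-169 + h²))
R((52 - 10) - 1*50) + q(191, -84) = 1/(-169 + ((52 - 10) - 1*50)²) + 191² = 1/(-169 + (42 - 50)²) + 36481 = 1/(-169 + (-8)²) + 36481 = 1/(-169 + 64) + 36481 = 1/(-105) + 36481 = -1/105 + 36481 = 3830504/105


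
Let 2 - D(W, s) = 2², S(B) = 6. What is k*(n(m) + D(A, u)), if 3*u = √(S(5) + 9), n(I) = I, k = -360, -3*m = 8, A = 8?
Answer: 1680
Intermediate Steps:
m = -8/3 (m = -⅓*8 = -8/3 ≈ -2.6667)
u = √15/3 (u = √(6 + 9)/3 = √15/3 ≈ 1.2910)
D(W, s) = -2 (D(W, s) = 2 - 1*2² = 2 - 1*4 = 2 - 4 = -2)
k*(n(m) + D(A, u)) = -360*(-8/3 - 2) = -360*(-14/3) = 1680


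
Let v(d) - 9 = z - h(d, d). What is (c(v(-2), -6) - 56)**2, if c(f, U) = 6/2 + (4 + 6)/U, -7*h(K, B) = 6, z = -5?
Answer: 26896/9 ≈ 2988.4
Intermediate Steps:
h(K, B) = -6/7 (h(K, B) = -1/7*6 = -6/7)
v(d) = 34/7 (v(d) = 9 + (-5 - 1*(-6/7)) = 9 + (-5 + 6/7) = 9 - 29/7 = 34/7)
c(f, U) = 3 + 10/U (c(f, U) = 6*(1/2) + 10/U = 3 + 10/U)
(c(v(-2), -6) - 56)**2 = ((3 + 10/(-6)) - 56)**2 = ((3 + 10*(-1/6)) - 56)**2 = ((3 - 5/3) - 56)**2 = (4/3 - 56)**2 = (-164/3)**2 = 26896/9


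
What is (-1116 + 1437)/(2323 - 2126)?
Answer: 321/197 ≈ 1.6294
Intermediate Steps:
(-1116 + 1437)/(2323 - 2126) = 321/197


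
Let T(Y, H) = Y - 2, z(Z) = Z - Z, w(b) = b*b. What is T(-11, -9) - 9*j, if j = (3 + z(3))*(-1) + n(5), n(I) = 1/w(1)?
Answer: 5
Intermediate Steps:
w(b) = b²
z(Z) = 0
T(Y, H) = -2 + Y
n(I) = 1 (n(I) = 1/(1²) = 1/1 = 1)
j = -2 (j = (3 + 0)*(-1) + 1 = 3*(-1) + 1 = -3 + 1 = -2)
T(-11, -9) - 9*j = (-2 - 11) - 9*(-2) = -13 + 18 = 5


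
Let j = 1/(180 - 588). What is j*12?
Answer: -1/34 ≈ -0.029412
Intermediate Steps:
j = -1/408 (j = 1/(-408) = -1/408 ≈ -0.0024510)
j*12 = -1/408*12 = -1/34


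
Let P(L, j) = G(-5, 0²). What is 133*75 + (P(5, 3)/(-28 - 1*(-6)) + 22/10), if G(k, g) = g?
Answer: 49886/5 ≈ 9977.2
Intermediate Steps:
P(L, j) = 0 (P(L, j) = 0² = 0)
133*75 + (P(5, 3)/(-28 - 1*(-6)) + 22/10) = 133*75 + (0/(-28 - 1*(-6)) + 22/10) = 9975 + (0/(-28 + 6) + 22*(⅒)) = 9975 + (0/(-22) + 11/5) = 9975 + (0*(-1/22) + 11/5) = 9975 + (0 + 11/5) = 9975 + 11/5 = 49886/5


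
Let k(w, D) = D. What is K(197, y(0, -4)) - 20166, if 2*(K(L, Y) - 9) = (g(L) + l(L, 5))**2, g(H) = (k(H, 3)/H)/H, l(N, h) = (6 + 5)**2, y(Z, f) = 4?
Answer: -19333532523685/1506138481 ≈ -12836.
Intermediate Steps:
l(N, h) = 121 (l(N, h) = 11**2 = 121)
g(H) = 3/H**2 (g(H) = (3/H)/H = 3/H**2)
K(L, Y) = 9 + (121 + 3/L**2)**2/2 (K(L, Y) = 9 + (3/L**2 + 121)**2/2 = 9 + (121 + 3/L**2)**2/2)
K(197, y(0, -4)) - 20166 = (14659/2 + 363/197**2 + (9/2)/197**4) - 20166 = (14659/2 + 363*(1/38809) + (9/2)*(1/1506138481)) - 20166 = (14659/2 + 363/38809 + 9/3012276962) - 20166 = 11039256084161/1506138481 - 20166 = -19333532523685/1506138481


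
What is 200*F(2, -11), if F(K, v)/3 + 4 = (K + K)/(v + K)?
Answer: -8000/3 ≈ -2666.7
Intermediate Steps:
F(K, v) = -12 + 6*K/(K + v) (F(K, v) = -12 + 3*((K + K)/(v + K)) = -12 + 3*((2*K)/(K + v)) = -12 + 3*(2*K/(K + v)) = -12 + 6*K/(K + v))
200*F(2, -11) = 200*(6*(-1*2 - 2*(-11))/(2 - 11)) = 200*(6*(-2 + 22)/(-9)) = 200*(6*(-⅑)*20) = 200*(-40/3) = -8000/3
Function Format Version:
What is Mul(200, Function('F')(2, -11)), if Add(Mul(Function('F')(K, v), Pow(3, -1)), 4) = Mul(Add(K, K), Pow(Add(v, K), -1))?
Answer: Rational(-8000, 3) ≈ -2666.7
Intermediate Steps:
Function('F')(K, v) = Add(-12, Mul(6, K, Pow(Add(K, v), -1))) (Function('F')(K, v) = Add(-12, Mul(3, Mul(Add(K, K), Pow(Add(v, K), -1)))) = Add(-12, Mul(3, Mul(Mul(2, K), Pow(Add(K, v), -1)))) = Add(-12, Mul(3, Mul(2, K, Pow(Add(K, v), -1)))) = Add(-12, Mul(6, K, Pow(Add(K, v), -1))))
Mul(200, Function('F')(2, -11)) = Mul(200, Mul(6, Pow(Add(2, -11), -1), Add(Mul(-1, 2), Mul(-2, -11)))) = Mul(200, Mul(6, Pow(-9, -1), Add(-2, 22))) = Mul(200, Mul(6, Rational(-1, 9), 20)) = Mul(200, Rational(-40, 3)) = Rational(-8000, 3)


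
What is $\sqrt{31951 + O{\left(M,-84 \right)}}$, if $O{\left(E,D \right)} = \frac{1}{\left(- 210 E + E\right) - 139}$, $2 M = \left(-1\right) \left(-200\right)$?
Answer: $\frac{32 \sqrt{13811304018}}{21039} \approx 178.75$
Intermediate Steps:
$M = 100$ ($M = \frac{\left(-1\right) \left(-200\right)}{2} = \frac{1}{2} \cdot 200 = 100$)
$O{\left(E,D \right)} = \frac{1}{-139 - 209 E}$ ($O{\left(E,D \right)} = \frac{1}{- 209 E - 139} = \frac{1}{-139 - 209 E}$)
$\sqrt{31951 + O{\left(M,-84 \right)}} = \sqrt{31951 - \frac{1}{139 + 209 \cdot 100}} = \sqrt{31951 - \frac{1}{139 + 20900}} = \sqrt{31951 - \frac{1}{21039}} = \sqrt{\frac{672217088}{21039}} = \frac{32 \sqrt{13811304018}}{21039}$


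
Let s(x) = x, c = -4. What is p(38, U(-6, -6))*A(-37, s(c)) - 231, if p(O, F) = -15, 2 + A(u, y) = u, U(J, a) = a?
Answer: 354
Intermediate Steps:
A(u, y) = -2 + u
p(38, U(-6, -6))*A(-37, s(c)) - 231 = -15*(-2 - 37) - 231 = -15*(-39) - 231 = 585 - 231 = 354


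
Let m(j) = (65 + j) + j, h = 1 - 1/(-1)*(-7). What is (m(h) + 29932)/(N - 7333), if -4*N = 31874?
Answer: -19990/10201 ≈ -1.9596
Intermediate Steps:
N = -15937/2 (N = -¼*31874 = -15937/2 ≈ -7968.5)
h = -6 (h = 1 - 1*(-1)*(-7) = 1 + 1*(-7) = 1 - 7 = -6)
m(j) = 65 + 2*j
(m(h) + 29932)/(N - 7333) = ((65 + 2*(-6)) + 29932)/(-15937/2 - 7333) = ((65 - 12) + 29932)/(-30603/2) = (53 + 29932)*(-2/30603) = 29985*(-2/30603) = -19990/10201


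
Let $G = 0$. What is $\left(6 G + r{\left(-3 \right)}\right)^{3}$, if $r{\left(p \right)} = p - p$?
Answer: $0$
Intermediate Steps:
$r{\left(p \right)} = 0$
$\left(6 G + r{\left(-3 \right)}\right)^{3} = \left(6 \cdot 0 + 0\right)^{3} = \left(0 + 0\right)^{3} = 0^{3} = 0$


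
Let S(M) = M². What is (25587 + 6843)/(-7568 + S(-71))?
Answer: -32430/2527 ≈ -12.833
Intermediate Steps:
(25587 + 6843)/(-7568 + S(-71)) = (25587 + 6843)/(-7568 + (-71)²) = 32430/(-7568 + 5041) = 32430/(-2527) = 32430*(-1/2527) = -32430/2527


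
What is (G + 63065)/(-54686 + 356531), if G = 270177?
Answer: 333242/301845 ≈ 1.1040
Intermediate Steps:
(G + 63065)/(-54686 + 356531) = (270177 + 63065)/(-54686 + 356531) = 333242/301845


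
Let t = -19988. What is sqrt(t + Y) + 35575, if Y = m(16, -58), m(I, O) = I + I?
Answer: 35575 + 2*I*sqrt(4989) ≈ 35575.0 + 141.27*I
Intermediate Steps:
m(I, O) = 2*I
Y = 32 (Y = 2*16 = 32)
sqrt(t + Y) + 35575 = sqrt(-19988 + 32) + 35575 = sqrt(-19956) + 35575 = 2*I*sqrt(4989) + 35575 = 35575 + 2*I*sqrt(4989)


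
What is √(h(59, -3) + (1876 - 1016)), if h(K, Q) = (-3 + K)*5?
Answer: 2*√285 ≈ 33.764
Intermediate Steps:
h(K, Q) = -15 + 5*K
√(h(59, -3) + (1876 - 1016)) = √((-15 + 5*59) + (1876 - 1016)) = √((-15 + 295) + 860) = √(280 + 860) = √1140 = 2*√285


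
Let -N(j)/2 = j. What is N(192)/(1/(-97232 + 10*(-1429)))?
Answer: 42824448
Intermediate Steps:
N(j) = -2*j
N(192)/(1/(-97232 + 10*(-1429))) = (-2*192)/(1/(-97232 + 10*(-1429))) = -384/(1/(-97232 - 14290)) = -384/(1/(-111522)) = -384/(-1/111522) = -384*(-111522) = 42824448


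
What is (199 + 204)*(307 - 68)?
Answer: 96317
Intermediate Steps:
(199 + 204)*(307 - 68) = 403*239 = 96317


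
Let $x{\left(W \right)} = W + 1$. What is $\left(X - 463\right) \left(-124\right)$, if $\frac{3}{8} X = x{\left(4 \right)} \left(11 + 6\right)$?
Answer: $\frac{87916}{3} \approx 29305.0$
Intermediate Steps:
$x{\left(W \right)} = 1 + W$
$X = \frac{680}{3}$ ($X = \frac{8 \left(1 + 4\right) \left(11 + 6\right)}{3} = \frac{8 \cdot 5 \cdot 17}{3} = \frac{8}{3} \cdot 85 = \frac{680}{3} \approx 226.67$)
$\left(X - 463\right) \left(-124\right) = \left(\frac{680}{3} - 463\right) \left(-124\right) = \left(- \frac{709}{3}\right) \left(-124\right) = \frac{87916}{3}$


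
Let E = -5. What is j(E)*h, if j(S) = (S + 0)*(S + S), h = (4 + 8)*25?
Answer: 15000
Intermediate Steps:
h = 300 (h = 12*25 = 300)
j(S) = 2*S² (j(S) = S*(2*S) = 2*S²)
j(E)*h = (2*(-5)²)*300 = (2*25)*300 = 50*300 = 15000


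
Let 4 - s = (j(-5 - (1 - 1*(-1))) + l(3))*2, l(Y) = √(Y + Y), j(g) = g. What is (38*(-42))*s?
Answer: -28728 + 3192*√6 ≈ -20909.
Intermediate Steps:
l(Y) = √2*√Y (l(Y) = √(2*Y) = √2*√Y)
s = 18 - 2*√6 (s = 4 - ((-5 - (1 - 1*(-1))) + √2*√3)*2 = 4 - ((-5 - (1 + 1)) + √6)*2 = 4 - ((-5 - 1*2) + √6)*2 = 4 - ((-5 - 2) + √6)*2 = 4 - (-7 + √6)*2 = 4 - (-14 + 2*√6) = 4 + (14 - 2*√6) = 18 - 2*√6 ≈ 13.101)
(38*(-42))*s = (38*(-42))*(18 - 2*√6) = -1596*(18 - 2*√6) = -28728 + 3192*√6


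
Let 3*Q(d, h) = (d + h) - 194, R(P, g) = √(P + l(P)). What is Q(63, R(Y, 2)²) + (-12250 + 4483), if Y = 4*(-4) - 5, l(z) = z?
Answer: -23474/3 ≈ -7824.7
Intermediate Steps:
Y = -21 (Y = -16 - 5 = -21)
R(P, g) = √2*√P (R(P, g) = √(P + P) = √(2*P) = √2*√P)
Q(d, h) = -194/3 + d/3 + h/3 (Q(d, h) = ((d + h) - 194)/3 = (-194 + d + h)/3 = -194/3 + d/3 + h/3)
Q(63, R(Y, 2)²) + (-12250 + 4483) = (-194/3 + (⅓)*63 + (√2*√(-21))²/3) + (-12250 + 4483) = (-194/3 + 21 + (√2*(I*√21))²/3) - 7767 = (-194/3 + 21 + (I*√42)²/3) - 7767 = (-194/3 + 21 + (⅓)*(-42)) - 7767 = (-194/3 + 21 - 14) - 7767 = -173/3 - 7767 = -23474/3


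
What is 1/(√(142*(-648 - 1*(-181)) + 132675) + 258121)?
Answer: 258121/66626384280 - √66361/66626384280 ≈ 3.8703e-6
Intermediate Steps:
1/(√(142*(-648 - 1*(-181)) + 132675) + 258121) = 1/(√(142*(-648 + 181) + 132675) + 258121) = 1/(√(142*(-467) + 132675) + 258121) = 1/(√(-66314 + 132675) + 258121) = 1/(√66361 + 258121) = 1/(258121 + √66361)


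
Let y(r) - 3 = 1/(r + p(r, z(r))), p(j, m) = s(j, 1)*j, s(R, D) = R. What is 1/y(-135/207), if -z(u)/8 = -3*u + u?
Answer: -120/169 ≈ -0.71006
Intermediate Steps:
z(u) = 16*u (z(u) = -8*(-3*u + u) = -(-16)*u = 16*u)
p(j, m) = j**2 (p(j, m) = j*j = j**2)
y(r) = 3 + 1/(r + r**2)
1/y(-135/207) = 1/((1 + 3*(-135/207) + 3*(-135/207)**2)/(((-135/207))*(1 - 135/207))) = 1/((1 + 3*(-135*1/207) + 3*(-135*1/207)**2)/(((-135*1/207))*(1 - 135*1/207))) = 1/((1 + 3*(-15/23) + 3*(-15/23)**2)/((-15/23)*(1 - 15/23))) = 1/(-23*(1 - 45/23 + 3*(225/529))/(15*8/23)) = 1/(-23/15*23/8*(1 - 45/23 + 675/529)) = 1/(-23/15*23/8*169/529) = 1/(-169/120) = -120/169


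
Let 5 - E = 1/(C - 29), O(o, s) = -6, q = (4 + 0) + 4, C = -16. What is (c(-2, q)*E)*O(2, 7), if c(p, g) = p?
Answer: 904/15 ≈ 60.267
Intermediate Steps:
q = 8 (q = 4 + 4 = 8)
E = 226/45 (E = 5 - 1/(-16 - 29) = 5 - 1/(-45) = 5 - 1*(-1/45) = 5 + 1/45 = 226/45 ≈ 5.0222)
(c(-2, q)*E)*O(2, 7) = -2*226/45*(-6) = -452/45*(-6) = 904/15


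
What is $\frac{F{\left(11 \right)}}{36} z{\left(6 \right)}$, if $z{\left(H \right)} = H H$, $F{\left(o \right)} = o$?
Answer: $11$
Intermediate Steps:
$z{\left(H \right)} = H^{2}$
$\frac{F{\left(11 \right)}}{36} z{\left(6 \right)} = \frac{1}{36} \cdot 11 \cdot 6^{2} = \frac{1}{36} \cdot 11 \cdot 36 = \frac{11}{36} \cdot 36 = 11$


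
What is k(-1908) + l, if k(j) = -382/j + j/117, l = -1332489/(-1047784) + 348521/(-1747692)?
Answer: -526941007578939/35047204425272 ≈ -15.035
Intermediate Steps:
l = 490901409481/457800928632 (l = -1332489*(-1/1047784) + 348521*(-1/1747692) = 1332489/1047784 - 348521/1747692 = 490901409481/457800928632 ≈ 1.0723)
k(j) = -382/j + j/117 (k(j) = -382/j + j*(1/117) = -382/j + j/117)
k(-1908) + l = (-382/(-1908) + (1/117)*(-1908)) + 490901409481/457800928632 = (-382*(-1/1908) - 212/13) + 490901409481/457800928632 = (191/954 - 212/13) + 490901409481/457800928632 = -199765/12402 + 490901409481/457800928632 = -526941007578939/35047204425272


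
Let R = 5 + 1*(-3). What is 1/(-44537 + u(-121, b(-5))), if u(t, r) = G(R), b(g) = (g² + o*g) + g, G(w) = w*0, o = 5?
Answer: -1/44537 ≈ -2.2453e-5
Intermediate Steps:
R = 2 (R = 5 - 3 = 2)
G(w) = 0
b(g) = g² + 6*g (b(g) = (g² + 5*g) + g = g² + 6*g)
u(t, r) = 0
1/(-44537 + u(-121, b(-5))) = 1/(-44537 + 0) = 1/(-44537) = -1/44537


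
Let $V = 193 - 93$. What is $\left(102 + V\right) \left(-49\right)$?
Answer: $-9898$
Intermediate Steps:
$V = 100$ ($V = 193 - 93 = 100$)
$\left(102 + V\right) \left(-49\right) = \left(102 + 100\right) \left(-49\right) = 202 \left(-49\right) = -9898$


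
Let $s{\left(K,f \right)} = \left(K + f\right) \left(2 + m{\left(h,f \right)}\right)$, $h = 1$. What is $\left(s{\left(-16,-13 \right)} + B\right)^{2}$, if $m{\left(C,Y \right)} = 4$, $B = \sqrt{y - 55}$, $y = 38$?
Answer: $\left(174 - i \sqrt{17}\right)^{2} \approx 30259.0 - 1434.8 i$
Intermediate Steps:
$B = i \sqrt{17}$ ($B = \sqrt{38 - 55} = \sqrt{-17} = i \sqrt{17} \approx 4.1231 i$)
$s{\left(K,f \right)} = 6 K + 6 f$ ($s{\left(K,f \right)} = \left(K + f\right) \left(2 + 4\right) = \left(K + f\right) 6 = 6 K + 6 f$)
$\left(s{\left(-16,-13 \right)} + B\right)^{2} = \left(\left(6 \left(-16\right) + 6 \left(-13\right)\right) + i \sqrt{17}\right)^{2} = \left(\left(-96 - 78\right) + i \sqrt{17}\right)^{2} = \left(-174 + i \sqrt{17}\right)^{2}$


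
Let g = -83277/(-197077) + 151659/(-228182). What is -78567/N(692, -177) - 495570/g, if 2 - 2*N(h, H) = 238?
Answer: 876847998425122061/428190074274 ≈ 2.0478e+6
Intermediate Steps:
N(h, H) = -118 (N(h, H) = 1 - ½*238 = 1 - 119 = -118)
g = -10886188329/44969424014 (g = -83277*(-1/197077) + 151659*(-1/228182) = 83277/197077 - 151659/228182 = -10886188329/44969424014 ≈ -0.24208)
-78567/N(692, -177) - 495570/g = -78567/(-118) - 495570/(-10886188329/44969424014) = -78567*(-1/118) - 495570*(-44969424014/10886188329) = 78567/118 + 7428499152872660/3628729443 = 876847998425122061/428190074274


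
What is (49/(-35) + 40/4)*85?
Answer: 731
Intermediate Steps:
(49/(-35) + 40/4)*85 = (49*(-1/35) + 40*(¼))*85 = (-7/5 + 10)*85 = (43/5)*85 = 731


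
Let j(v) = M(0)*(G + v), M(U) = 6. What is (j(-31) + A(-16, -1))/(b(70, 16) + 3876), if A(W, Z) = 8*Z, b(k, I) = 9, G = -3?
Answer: -212/3885 ≈ -0.054569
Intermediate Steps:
j(v) = -18 + 6*v (j(v) = 6*(-3 + v) = -18 + 6*v)
(j(-31) + A(-16, -1))/(b(70, 16) + 3876) = ((-18 + 6*(-31)) + 8*(-1))/(9 + 3876) = ((-18 - 186) - 8)/3885 = (-204 - 8)*(1/3885) = -212*1/3885 = -212/3885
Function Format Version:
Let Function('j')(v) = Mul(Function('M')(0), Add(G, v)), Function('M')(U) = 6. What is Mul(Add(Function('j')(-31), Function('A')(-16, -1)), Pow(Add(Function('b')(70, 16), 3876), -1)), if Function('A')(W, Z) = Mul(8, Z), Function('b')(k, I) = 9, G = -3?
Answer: Rational(-212, 3885) ≈ -0.054569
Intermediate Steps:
Function('j')(v) = Add(-18, Mul(6, v)) (Function('j')(v) = Mul(6, Add(-3, v)) = Add(-18, Mul(6, v)))
Mul(Add(Function('j')(-31), Function('A')(-16, -1)), Pow(Add(Function('b')(70, 16), 3876), -1)) = Mul(Add(Add(-18, Mul(6, -31)), Mul(8, -1)), Pow(Add(9, 3876), -1)) = Mul(Add(Add(-18, -186), -8), Pow(3885, -1)) = Mul(Add(-204, -8), Rational(1, 3885)) = Mul(-212, Rational(1, 3885)) = Rational(-212, 3885)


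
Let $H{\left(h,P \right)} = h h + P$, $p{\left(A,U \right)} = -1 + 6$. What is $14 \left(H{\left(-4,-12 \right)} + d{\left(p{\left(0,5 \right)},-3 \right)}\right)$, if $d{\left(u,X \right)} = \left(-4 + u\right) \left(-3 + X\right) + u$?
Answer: $42$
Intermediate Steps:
$p{\left(A,U \right)} = 5$
$H{\left(h,P \right)} = P + h^{2}$ ($H{\left(h,P \right)} = h^{2} + P = P + h^{2}$)
$d{\left(u,X \right)} = u + \left(-4 + u\right) \left(-3 + X\right)$
$14 \left(H{\left(-4,-12 \right)} + d{\left(p{\left(0,5 \right)},-3 \right)}\right) = 14 \left(\left(-12 + \left(-4\right)^{2}\right) - 1\right) = 14 \left(\left(-12 + 16\right) + \left(12 + 12 - 10 - 15\right)\right) = 14 \left(4 - 1\right) = 14 \cdot 3 = 42$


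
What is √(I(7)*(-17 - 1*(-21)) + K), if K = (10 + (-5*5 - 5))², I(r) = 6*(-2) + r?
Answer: 2*√95 ≈ 19.494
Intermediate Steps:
I(r) = -12 + r
K = 400 (K = (10 + (-25 - 5))² = (10 - 30)² = (-20)² = 400)
√(I(7)*(-17 - 1*(-21)) + K) = √((-12 + 7)*(-17 - 1*(-21)) + 400) = √(-5*(-17 + 21) + 400) = √(-5*4 + 400) = √(-20 + 400) = √380 = 2*√95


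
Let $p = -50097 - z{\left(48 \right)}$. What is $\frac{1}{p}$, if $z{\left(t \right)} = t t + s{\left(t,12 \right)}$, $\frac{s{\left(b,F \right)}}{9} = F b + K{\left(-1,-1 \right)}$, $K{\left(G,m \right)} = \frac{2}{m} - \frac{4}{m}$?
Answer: $- \frac{1}{57603} \approx -1.736 \cdot 10^{-5}$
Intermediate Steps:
$K{\left(G,m \right)} = - \frac{2}{m}$
$s{\left(b,F \right)} = 18 + 9 F b$ ($s{\left(b,F \right)} = 9 \left(F b - \frac{2}{-1}\right) = 9 \left(F b - -2\right) = 9 \left(F b + 2\right) = 9 \left(2 + F b\right) = 18 + 9 F b$)
$z{\left(t \right)} = 18 + t^{2} + 108 t$ ($z{\left(t \right)} = t t + \left(18 + 9 \cdot 12 t\right) = t^{2} + \left(18 + 108 t\right) = 18 + t^{2} + 108 t$)
$p = -57603$ ($p = -50097 - \left(18 + 48^{2} + 108 \cdot 48\right) = -50097 - \left(18 + 2304 + 5184\right) = -50097 - 7506 = -57603$)
$\frac{1}{p} = \frac{1}{-57603} = - \frac{1}{57603}$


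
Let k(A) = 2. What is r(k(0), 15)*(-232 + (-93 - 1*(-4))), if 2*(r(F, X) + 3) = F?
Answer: 642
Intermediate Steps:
r(F, X) = -3 + F/2
r(k(0), 15)*(-232 + (-93 - 1*(-4))) = (-3 + (½)*2)*(-232 + (-93 - 1*(-4))) = (-3 + 1)*(-232 + (-93 + 4)) = -2*(-232 - 89) = -2*(-321) = 642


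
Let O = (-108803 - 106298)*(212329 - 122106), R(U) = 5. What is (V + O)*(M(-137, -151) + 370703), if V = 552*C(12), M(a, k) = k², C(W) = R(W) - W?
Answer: -7636756284030048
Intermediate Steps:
C(W) = 5 - W
O = -19407057523 (O = -215101*90223 = -19407057523)
V = -3864 (V = 552*(5 - 1*12) = 552*(5 - 12) = 552*(-7) = -3864)
(V + O)*(M(-137, -151) + 370703) = (-3864 - 19407057523)*((-151)² + 370703) = -19407061387*(22801 + 370703) = -19407061387*393504 = -7636756284030048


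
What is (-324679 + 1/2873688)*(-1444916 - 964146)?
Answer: 1123858916849410181/1436844 ≈ 7.8217e+11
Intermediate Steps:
(-324679 + 1/2873688)*(-1444916 - 964146) = (-324679 + 1/2873688)*(-2409062) = -933026146151/2873688*(-2409062) = 1123858916849410181/1436844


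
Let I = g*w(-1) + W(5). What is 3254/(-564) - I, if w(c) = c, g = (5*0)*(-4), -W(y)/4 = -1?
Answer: -2755/282 ≈ -9.7695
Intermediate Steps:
W(y) = 4 (W(y) = -4*(-1) = 4)
g = 0 (g = 0*(-4) = 0)
I = 4 (I = 0*(-1) + 4 = 0 + 4 = 4)
3254/(-564) - I = 3254/(-564) - 1*4 = 3254*(-1/564) - 4 = -1627/282 - 4 = -2755/282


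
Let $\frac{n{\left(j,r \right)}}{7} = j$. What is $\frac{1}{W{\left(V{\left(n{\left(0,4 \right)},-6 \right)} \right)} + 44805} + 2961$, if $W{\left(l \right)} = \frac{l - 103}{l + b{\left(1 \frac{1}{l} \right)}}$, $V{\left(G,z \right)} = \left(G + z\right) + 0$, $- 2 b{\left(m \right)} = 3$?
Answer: $\frac{1990659588}{672293} \approx 2961.0$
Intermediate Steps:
$b{\left(m \right)} = - \frac{3}{2}$ ($b{\left(m \right)} = \left(- \frac{1}{2}\right) 3 = - \frac{3}{2}$)
$n{\left(j,r \right)} = 7 j$
$V{\left(G,z \right)} = G + z$
$W{\left(l \right)} = \frac{-103 + l}{- \frac{3}{2} + l}$ ($W{\left(l \right)} = \frac{l - 103}{l - \frac{3}{2}} = \frac{-103 + l}{- \frac{3}{2} + l}$)
$\frac{1}{W{\left(V{\left(n{\left(0,4 \right)},-6 \right)} \right)} + 44805} + 2961 = \frac{1}{\frac{2 \left(-103 + \left(7 \cdot 0 - 6\right)\right)}{-3 + 2 \left(7 \cdot 0 - 6\right)} + 44805} + 2961 = \frac{1}{\frac{2 \left(-103 + \left(0 - 6\right)\right)}{-3 + 2 \left(0 - 6\right)} + 44805} + 2961 = \frac{1}{\frac{2 \left(-103 - 6\right)}{-3 + 2 \left(-6\right)} + 44805} + 2961 = \frac{1}{2 \frac{1}{-3 - 12} \left(-109\right) + 44805} + 2961 = \frac{1}{2 \frac{1}{-15} \left(-109\right) + 44805} + 2961 = \frac{1}{2 \left(- \frac{1}{15}\right) \left(-109\right) + 44805} + 2961 = \frac{1}{\frac{218}{15} + 44805} + 2961 = \frac{1}{\frac{672293}{15}} + 2961 = \frac{15}{672293} + 2961 = \frac{1990659588}{672293}$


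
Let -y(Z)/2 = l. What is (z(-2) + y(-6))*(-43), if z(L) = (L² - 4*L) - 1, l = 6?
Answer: 43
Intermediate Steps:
y(Z) = -12 (y(Z) = -2*6 = -12)
z(L) = -1 + L² - 4*L
(z(-2) + y(-6))*(-43) = ((-1 + (-2)² - 4*(-2)) - 12)*(-43) = ((-1 + 4 + 8) - 12)*(-43) = (11 - 12)*(-43) = -1*(-43) = 43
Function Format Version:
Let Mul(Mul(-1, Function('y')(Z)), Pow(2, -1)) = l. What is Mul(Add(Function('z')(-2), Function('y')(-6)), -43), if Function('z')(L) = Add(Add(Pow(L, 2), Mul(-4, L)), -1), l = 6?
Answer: 43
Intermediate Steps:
Function('y')(Z) = -12 (Function('y')(Z) = Mul(-2, 6) = -12)
Function('z')(L) = Add(-1, Pow(L, 2), Mul(-4, L))
Mul(Add(Function('z')(-2), Function('y')(-6)), -43) = Mul(Add(Add(-1, Pow(-2, 2), Mul(-4, -2)), -12), -43) = Mul(Add(Add(-1, 4, 8), -12), -43) = Mul(Add(11, -12), -43) = Mul(-1, -43) = 43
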